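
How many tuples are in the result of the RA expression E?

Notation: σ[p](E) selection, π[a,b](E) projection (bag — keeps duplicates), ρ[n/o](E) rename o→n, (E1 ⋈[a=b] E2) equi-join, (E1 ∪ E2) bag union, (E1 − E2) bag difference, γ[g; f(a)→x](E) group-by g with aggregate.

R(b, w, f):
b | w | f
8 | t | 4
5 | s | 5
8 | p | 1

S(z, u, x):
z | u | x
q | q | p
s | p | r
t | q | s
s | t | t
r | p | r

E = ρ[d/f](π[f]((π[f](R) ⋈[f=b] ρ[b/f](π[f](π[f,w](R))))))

Subexpression sizes:
  R → 3
  π[f](R) → 3
  R → 3
  π[f,w](R) → 3
  π[f](π[f,w](R)) → 3
  ρ[b/f](π[f](π[f,w](R))) → 3
  (π[f](R) ⋈[f=b] ρ[b/f](π[f](π[f,w](R)))) → 3
  π[f]((π[f](R) ⋈[f=b] ρ[b/f](π[f](π[f,w](R))))) → 3
  ρ[d/f](π[f]((π[f](R) ⋈[f=b] ρ[b/f](π[f](π[f,w](R)))))) → 3

|E| = 3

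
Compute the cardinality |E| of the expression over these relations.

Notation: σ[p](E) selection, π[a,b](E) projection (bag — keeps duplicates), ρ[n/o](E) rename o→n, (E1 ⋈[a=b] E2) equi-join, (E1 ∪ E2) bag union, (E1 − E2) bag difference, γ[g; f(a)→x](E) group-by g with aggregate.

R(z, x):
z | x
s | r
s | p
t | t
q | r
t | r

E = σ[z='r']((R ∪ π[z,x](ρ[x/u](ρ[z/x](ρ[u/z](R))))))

Stepwise |·|:
  R → 5
  R → 5
  ρ[u/z](R) → 5
  ρ[z/x](ρ[u/z](R)) → 5
  ρ[x/u](ρ[z/x](ρ[u/z](R))) → 5
  π[z,x](ρ[x/u](ρ[z/x](ρ[u/z](R)))) → 5
  (R ∪ π[z,x](ρ[x/u](ρ[z/x](ρ[u/z](R))))) → 10
  σ[z='r']((R ∪ π[z,x](ρ[x/u](ρ[z/x](ρ[u/z](R)))))) → 3

|E| = 3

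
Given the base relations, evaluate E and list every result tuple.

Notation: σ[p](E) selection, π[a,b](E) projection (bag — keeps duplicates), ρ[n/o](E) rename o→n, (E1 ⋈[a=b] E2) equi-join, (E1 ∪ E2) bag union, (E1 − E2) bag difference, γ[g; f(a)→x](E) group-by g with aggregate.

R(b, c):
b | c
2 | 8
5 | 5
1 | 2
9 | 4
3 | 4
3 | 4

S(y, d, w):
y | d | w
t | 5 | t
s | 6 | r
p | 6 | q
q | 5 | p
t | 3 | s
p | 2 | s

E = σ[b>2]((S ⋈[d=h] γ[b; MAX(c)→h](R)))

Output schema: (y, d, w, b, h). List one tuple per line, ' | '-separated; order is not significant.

Row counts bottom-up:
  S → 6
  R → 6
  γ[b; MAX(c)→h](R) → 5
  (S ⋈[d=h] γ[b; MAX(c)→h](R)) → 3
  σ[b>2]((S ⋈[d=h] γ[b; MAX(c)→h](R))) → 2

== RESULT ==
y | d | w | b | h
q | 5 | p | 5 | 5
t | 5 | t | 5 | 5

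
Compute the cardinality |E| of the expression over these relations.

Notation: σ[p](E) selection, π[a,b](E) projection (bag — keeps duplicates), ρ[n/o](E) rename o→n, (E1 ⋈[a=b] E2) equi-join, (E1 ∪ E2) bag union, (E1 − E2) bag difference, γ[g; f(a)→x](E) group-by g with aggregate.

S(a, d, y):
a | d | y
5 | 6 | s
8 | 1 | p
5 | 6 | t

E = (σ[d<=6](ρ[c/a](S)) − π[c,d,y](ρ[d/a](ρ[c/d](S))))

Stepwise |·|:
  S → 3
  ρ[c/a](S) → 3
  σ[d<=6](ρ[c/a](S)) → 3
  S → 3
  ρ[c/d](S) → 3
  ρ[d/a](ρ[c/d](S)) → 3
  π[c,d,y](ρ[d/a](ρ[c/d](S))) → 3
  (σ[d<=6](ρ[c/a](S)) − π[c,d,y](ρ[d/a](ρ[c/d](S)))) → 3

|E| = 3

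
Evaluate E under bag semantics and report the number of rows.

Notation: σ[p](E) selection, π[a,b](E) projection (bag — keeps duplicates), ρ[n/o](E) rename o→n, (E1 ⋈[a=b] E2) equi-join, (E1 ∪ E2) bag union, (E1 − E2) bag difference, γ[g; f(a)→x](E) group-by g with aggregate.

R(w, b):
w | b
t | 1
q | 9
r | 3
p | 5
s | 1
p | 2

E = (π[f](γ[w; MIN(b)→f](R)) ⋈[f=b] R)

Row counts bottom-up:
  R → 6
  γ[w; MIN(b)→f](R) → 5
  π[f](γ[w; MIN(b)→f](R)) → 5
  R → 6
  (π[f](γ[w; MIN(b)→f](R)) ⋈[f=b] R) → 7

|E| = 7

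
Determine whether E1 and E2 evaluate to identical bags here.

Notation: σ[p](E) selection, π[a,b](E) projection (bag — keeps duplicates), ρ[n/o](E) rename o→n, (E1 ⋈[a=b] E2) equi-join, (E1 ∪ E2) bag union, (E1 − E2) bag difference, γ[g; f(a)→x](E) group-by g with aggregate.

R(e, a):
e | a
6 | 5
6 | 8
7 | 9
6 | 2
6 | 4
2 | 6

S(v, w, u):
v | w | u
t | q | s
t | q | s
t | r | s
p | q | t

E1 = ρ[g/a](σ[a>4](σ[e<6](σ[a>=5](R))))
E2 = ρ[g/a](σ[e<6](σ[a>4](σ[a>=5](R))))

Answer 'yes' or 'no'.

E1 row counts bottom-up:
  R → 6
  σ[a>=5](R) → 4
  σ[e<6](σ[a>=5](R)) → 1
  σ[a>4](σ[e<6](σ[a>=5](R))) → 1
  ρ[g/a](σ[a>4](σ[e<6](σ[a>=5](R)))) → 1
E2 row counts bottom-up:
  R → 6
  σ[a>=5](R) → 4
  σ[a>4](σ[a>=5](R)) → 4
  σ[e<6](σ[a>4](σ[a>=5](R))) → 1
  ρ[g/a](σ[e<6](σ[a>4](σ[a>=5](R)))) → 1

E1 and E2 produce the same multiset:
e | g
2 | 6

yes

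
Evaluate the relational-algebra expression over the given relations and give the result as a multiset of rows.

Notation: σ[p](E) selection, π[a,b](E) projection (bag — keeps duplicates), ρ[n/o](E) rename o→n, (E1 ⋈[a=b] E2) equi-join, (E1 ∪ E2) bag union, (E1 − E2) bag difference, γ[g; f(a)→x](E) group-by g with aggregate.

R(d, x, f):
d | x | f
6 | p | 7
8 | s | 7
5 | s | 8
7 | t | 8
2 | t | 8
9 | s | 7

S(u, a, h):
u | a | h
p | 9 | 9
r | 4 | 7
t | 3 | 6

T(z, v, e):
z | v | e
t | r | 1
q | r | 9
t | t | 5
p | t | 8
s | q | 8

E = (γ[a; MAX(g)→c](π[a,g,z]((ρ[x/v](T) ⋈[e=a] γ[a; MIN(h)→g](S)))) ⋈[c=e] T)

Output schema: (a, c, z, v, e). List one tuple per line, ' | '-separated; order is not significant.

Subexpression sizes:
  T → 5
  ρ[x/v](T) → 5
  S → 3
  γ[a; MIN(h)→g](S) → 3
  (ρ[x/v](T) ⋈[e=a] γ[a; MIN(h)→g](S)) → 1
  π[a,g,z]((ρ[x/v](T) ⋈[e=a] γ[a; MIN(h)→g](S))) → 1
  γ[a; MAX(g)→c](π[a,g,z]((ρ[x/v](T) ⋈[e=a] γ[a; MIN(h)→g](S)))) → 1
  T → 5
  (γ[a; MAX(g)→c](π[a,g,z]((ρ[x/v](T) ⋈[e=a] γ[a; MIN(h)→g](S)))) ⋈[c=e] T) → 1

== RESULT ==
a | c | z | v | e
9 | 9 | q | r | 9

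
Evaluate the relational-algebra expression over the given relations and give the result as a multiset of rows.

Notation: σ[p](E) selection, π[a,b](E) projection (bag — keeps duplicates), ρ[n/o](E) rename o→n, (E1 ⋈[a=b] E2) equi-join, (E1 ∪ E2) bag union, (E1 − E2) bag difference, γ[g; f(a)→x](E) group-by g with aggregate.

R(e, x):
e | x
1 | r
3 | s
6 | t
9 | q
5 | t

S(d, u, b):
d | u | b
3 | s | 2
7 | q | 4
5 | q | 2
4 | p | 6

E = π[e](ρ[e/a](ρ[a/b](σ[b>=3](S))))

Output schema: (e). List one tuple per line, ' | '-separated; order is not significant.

Row counts bottom-up:
  S → 4
  σ[b>=3](S) → 2
  ρ[a/b](σ[b>=3](S)) → 2
  ρ[e/a](ρ[a/b](σ[b>=3](S))) → 2
  π[e](ρ[e/a](ρ[a/b](σ[b>=3](S)))) → 2

== RESULT ==
e
4
6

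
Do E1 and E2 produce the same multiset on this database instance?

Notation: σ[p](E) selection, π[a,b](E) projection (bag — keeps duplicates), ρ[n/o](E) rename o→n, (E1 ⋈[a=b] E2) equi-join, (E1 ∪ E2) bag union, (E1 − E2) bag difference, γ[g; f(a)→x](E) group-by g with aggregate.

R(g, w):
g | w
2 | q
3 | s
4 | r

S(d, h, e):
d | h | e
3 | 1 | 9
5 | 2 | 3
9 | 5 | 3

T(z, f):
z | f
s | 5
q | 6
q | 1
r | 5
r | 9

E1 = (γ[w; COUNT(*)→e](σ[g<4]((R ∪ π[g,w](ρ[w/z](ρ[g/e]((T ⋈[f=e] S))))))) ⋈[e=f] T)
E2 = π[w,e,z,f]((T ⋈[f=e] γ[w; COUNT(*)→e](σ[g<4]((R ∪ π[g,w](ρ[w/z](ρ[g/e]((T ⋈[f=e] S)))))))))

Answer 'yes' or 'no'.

E1 per-node cardinality:
  R → 3
  T → 5
  S → 3
  (T ⋈[f=e] S) → 1
  ρ[g/e]((T ⋈[f=e] S)) → 1
  ρ[w/z](ρ[g/e]((T ⋈[f=e] S))) → 1
  π[g,w](ρ[w/z](ρ[g/e]((T ⋈[f=e] S)))) → 1
  (R ∪ π[g,w](ρ[w/z](ρ[g/e]((T ⋈[f=e] S))))) → 4
  σ[g<4]((R ∪ π[g,w](ρ[w/z](ρ[g/e]((T ⋈[f=e] S)))))) → 2
  γ[w; COUNT(*)→e](σ[g<4]((R ∪ π[g,w](ρ[w/z](ρ[g/e]((T ⋈[f=e] S))))))) → 2
  T → 5
  (γ[w; COUNT(*)→e](σ[g<4]((R ∪ π[g,w](ρ[w/z](ρ[g/e]((T ⋈[f=e] S))))))) ⋈[e=f] T) → 2
E2 per-node cardinality:
  T → 5
  R → 3
  T → 5
  S → 3
  (T ⋈[f=e] S) → 1
  ρ[g/e]((T ⋈[f=e] S)) → 1
  ρ[w/z](ρ[g/e]((T ⋈[f=e] S))) → 1
  π[g,w](ρ[w/z](ρ[g/e]((T ⋈[f=e] S)))) → 1
  (R ∪ π[g,w](ρ[w/z](ρ[g/e]((T ⋈[f=e] S))))) → 4
  σ[g<4]((R ∪ π[g,w](ρ[w/z](ρ[g/e]((T ⋈[f=e] S)))))) → 2
  γ[w; COUNT(*)→e](σ[g<4]((R ∪ π[g,w](ρ[w/z](ρ[g/e]((T ⋈[f=e] S))))))) → 2
  (T ⋈[f=e] γ[w; COUNT(*)→e](σ[g<4]((R ∪ π[g,w](ρ[w/z](ρ[g/e]((T ⋈[f=e] S)))))))) → 2
  π[w,e,z,f]((T ⋈[f=e] γ[w; COUNT(*)→e](σ[g<4]((R ∪ π[g,w](ρ[w/z](ρ[g/e]((T ⋈[f=e] S))))))))) → 2

E1 and E2 produce the same multiset:
w | e | z | f
q | 1 | q | 1
s | 1 | q | 1

yes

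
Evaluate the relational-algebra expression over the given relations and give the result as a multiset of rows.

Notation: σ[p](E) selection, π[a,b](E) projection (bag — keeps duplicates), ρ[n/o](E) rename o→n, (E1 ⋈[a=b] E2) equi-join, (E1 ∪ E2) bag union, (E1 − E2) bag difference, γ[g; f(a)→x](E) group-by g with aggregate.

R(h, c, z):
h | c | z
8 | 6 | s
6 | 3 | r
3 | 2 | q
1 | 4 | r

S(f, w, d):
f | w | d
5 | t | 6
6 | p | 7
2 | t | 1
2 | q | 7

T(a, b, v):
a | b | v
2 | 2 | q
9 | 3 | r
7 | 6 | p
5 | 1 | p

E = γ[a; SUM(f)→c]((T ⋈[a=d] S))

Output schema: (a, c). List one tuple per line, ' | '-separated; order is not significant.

Subexpression sizes:
  T → 4
  S → 4
  (T ⋈[a=d] S) → 2
  γ[a; SUM(f)→c]((T ⋈[a=d] S)) → 1

== RESULT ==
a | c
7 | 8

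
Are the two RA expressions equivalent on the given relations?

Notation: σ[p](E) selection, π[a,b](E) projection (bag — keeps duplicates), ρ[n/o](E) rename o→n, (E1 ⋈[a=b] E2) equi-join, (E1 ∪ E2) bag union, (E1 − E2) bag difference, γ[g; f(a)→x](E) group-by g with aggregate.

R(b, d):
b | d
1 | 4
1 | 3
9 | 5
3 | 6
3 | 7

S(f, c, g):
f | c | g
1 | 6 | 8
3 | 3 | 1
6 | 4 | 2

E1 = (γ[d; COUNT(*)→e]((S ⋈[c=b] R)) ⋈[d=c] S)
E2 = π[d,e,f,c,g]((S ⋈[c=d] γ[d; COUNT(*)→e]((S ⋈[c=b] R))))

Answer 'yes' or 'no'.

E1 stepwise |·|:
  S → 3
  R → 5
  (S ⋈[c=b] R) → 2
  γ[d; COUNT(*)→e]((S ⋈[c=b] R)) → 2
  S → 3
  (γ[d; COUNT(*)→e]((S ⋈[c=b] R)) ⋈[d=c] S) → 1
E2 stepwise |·|:
  S → 3
  S → 3
  R → 5
  (S ⋈[c=b] R) → 2
  γ[d; COUNT(*)→e]((S ⋈[c=b] R)) → 2
  (S ⋈[c=d] γ[d; COUNT(*)→e]((S ⋈[c=b] R))) → 1
  π[d,e,f,c,g]((S ⋈[c=d] γ[d; COUNT(*)→e]((S ⋈[c=b] R)))) → 1

E1 and E2 produce the same multiset:
d | e | f | c | g
6 | 1 | 1 | 6 | 8

yes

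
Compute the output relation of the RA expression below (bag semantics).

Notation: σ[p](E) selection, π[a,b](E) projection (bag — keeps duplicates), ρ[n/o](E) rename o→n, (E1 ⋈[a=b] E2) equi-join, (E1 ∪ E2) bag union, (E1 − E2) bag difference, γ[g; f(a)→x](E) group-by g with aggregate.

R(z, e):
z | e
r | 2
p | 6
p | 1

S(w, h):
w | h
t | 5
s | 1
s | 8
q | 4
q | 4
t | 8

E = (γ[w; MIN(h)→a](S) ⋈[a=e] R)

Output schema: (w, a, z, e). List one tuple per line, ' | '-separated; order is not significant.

Row counts bottom-up:
  S → 6
  γ[w; MIN(h)→a](S) → 3
  R → 3
  (γ[w; MIN(h)→a](S) ⋈[a=e] R) → 1

== RESULT ==
w | a | z | e
s | 1 | p | 1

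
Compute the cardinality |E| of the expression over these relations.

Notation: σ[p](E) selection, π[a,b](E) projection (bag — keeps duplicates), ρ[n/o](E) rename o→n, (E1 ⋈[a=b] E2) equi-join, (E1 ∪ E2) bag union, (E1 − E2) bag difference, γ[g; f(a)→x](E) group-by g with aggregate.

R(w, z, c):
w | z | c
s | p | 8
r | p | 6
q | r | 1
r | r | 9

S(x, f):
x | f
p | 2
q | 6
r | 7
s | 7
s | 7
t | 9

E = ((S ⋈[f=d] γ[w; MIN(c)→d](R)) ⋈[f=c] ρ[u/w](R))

Stepwise |·|:
  S → 6
  R → 4
  γ[w; MIN(c)→d](R) → 3
  (S ⋈[f=d] γ[w; MIN(c)→d](R)) → 1
  R → 4
  ρ[u/w](R) → 4
  ((S ⋈[f=d] γ[w; MIN(c)→d](R)) ⋈[f=c] ρ[u/w](R)) → 1

|E| = 1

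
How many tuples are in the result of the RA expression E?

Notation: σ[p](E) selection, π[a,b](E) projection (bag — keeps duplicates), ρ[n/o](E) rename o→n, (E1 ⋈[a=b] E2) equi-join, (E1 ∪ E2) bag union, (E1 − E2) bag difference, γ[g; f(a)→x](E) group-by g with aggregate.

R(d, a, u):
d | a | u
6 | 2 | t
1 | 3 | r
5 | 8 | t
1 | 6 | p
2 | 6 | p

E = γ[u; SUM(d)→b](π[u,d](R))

Stepwise |·|:
  R → 5
  π[u,d](R) → 5
  γ[u; SUM(d)→b](π[u,d](R)) → 3

|E| = 3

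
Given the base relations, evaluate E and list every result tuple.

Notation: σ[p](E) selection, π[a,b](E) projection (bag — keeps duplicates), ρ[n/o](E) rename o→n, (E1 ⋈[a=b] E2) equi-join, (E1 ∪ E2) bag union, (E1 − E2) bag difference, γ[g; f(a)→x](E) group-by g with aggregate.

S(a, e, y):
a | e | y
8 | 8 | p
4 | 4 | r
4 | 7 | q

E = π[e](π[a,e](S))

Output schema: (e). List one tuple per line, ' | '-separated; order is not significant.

Row counts bottom-up:
  S → 3
  π[a,e](S) → 3
  π[e](π[a,e](S)) → 3

== RESULT ==
e
4
7
8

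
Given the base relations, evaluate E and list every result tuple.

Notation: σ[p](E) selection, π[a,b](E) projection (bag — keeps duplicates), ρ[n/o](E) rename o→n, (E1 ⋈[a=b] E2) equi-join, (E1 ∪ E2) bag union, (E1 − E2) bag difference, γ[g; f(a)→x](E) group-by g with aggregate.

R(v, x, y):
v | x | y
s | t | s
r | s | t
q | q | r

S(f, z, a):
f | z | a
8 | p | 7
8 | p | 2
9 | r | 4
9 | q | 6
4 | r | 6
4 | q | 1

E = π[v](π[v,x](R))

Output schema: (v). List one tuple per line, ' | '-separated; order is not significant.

Per-node cardinality:
  R → 3
  π[v,x](R) → 3
  π[v](π[v,x](R)) → 3

== RESULT ==
v
q
r
s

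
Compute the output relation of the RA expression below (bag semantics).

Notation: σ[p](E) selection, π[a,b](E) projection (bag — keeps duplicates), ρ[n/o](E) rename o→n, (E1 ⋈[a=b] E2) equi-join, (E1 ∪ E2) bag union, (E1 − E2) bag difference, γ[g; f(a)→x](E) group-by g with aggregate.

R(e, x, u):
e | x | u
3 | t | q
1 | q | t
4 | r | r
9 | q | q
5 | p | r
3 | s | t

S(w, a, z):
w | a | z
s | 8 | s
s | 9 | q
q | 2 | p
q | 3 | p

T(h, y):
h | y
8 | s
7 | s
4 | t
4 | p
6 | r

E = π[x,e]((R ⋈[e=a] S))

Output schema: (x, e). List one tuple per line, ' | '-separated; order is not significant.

Per-node cardinality:
  R → 6
  S → 4
  (R ⋈[e=a] S) → 3
  π[x,e]((R ⋈[e=a] S)) → 3

== RESULT ==
x | e
q | 9
s | 3
t | 3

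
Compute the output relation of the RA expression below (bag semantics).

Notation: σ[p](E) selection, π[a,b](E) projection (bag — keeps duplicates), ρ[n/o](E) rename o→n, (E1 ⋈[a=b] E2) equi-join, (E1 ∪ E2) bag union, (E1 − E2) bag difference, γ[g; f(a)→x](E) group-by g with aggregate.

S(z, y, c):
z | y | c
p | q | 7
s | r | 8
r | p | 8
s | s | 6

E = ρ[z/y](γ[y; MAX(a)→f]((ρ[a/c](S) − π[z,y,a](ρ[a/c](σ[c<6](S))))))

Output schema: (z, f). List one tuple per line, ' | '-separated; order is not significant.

Stepwise |·|:
  S → 4
  ρ[a/c](S) → 4
  S → 4
  σ[c<6](S) → 0
  ρ[a/c](σ[c<6](S)) → 0
  π[z,y,a](ρ[a/c](σ[c<6](S))) → 0
  (ρ[a/c](S) − π[z,y,a](ρ[a/c](σ[c<6](S)))) → 4
  γ[y; MAX(a)→f]((ρ[a/c](S) − π[z,y,a](ρ[a/c](σ[c<6](S))))) → 4
  ρ[z/y](γ[y; MAX(a)→f]((ρ[a/c](S) − π[z,y,a](ρ[a/c](σ[c<6](S)))))) → 4

== RESULT ==
z | f
p | 8
q | 7
r | 8
s | 6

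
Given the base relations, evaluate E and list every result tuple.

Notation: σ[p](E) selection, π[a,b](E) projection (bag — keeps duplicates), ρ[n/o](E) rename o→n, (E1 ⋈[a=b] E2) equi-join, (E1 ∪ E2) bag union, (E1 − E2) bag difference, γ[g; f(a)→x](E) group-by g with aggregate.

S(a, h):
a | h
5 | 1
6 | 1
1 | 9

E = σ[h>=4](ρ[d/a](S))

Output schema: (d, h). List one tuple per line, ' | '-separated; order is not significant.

Stepwise |·|:
  S → 3
  ρ[d/a](S) → 3
  σ[h>=4](ρ[d/a](S)) → 1

== RESULT ==
d | h
1 | 9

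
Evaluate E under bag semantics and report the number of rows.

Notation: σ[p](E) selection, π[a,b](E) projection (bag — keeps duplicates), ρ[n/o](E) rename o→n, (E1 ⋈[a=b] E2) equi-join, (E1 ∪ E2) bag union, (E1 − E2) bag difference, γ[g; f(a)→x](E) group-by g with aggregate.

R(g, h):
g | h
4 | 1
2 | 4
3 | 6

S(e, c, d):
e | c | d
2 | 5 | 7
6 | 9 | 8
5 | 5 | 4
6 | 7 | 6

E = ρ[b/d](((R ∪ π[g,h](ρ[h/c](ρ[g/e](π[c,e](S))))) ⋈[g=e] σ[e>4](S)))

Per-node cardinality:
  R → 3
  S → 4
  π[c,e](S) → 4
  ρ[g/e](π[c,e](S)) → 4
  ρ[h/c](ρ[g/e](π[c,e](S))) → 4
  π[g,h](ρ[h/c](ρ[g/e](π[c,e](S)))) → 4
  (R ∪ π[g,h](ρ[h/c](ρ[g/e](π[c,e](S))))) → 7
  S → 4
  σ[e>4](S) → 3
  ((R ∪ π[g,h](ρ[h/c](ρ[g/e](π[c,e](S))))) ⋈[g=e] σ[e>4](S)) → 5
  ρ[b/d](((R ∪ π[g,h](ρ[h/c](ρ[g/e](π[c,e](S))))) ⋈[g=e] σ[e>4](S))) → 5

|E| = 5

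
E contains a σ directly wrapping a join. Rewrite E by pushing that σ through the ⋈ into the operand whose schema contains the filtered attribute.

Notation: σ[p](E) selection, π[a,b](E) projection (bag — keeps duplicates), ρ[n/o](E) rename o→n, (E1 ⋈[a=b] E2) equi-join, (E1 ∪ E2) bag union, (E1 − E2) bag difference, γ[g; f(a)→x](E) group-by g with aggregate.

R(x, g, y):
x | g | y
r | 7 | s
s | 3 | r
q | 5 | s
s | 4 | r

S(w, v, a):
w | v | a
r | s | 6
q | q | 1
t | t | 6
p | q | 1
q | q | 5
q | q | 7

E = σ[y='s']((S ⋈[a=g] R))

σ filters on y, owned by the right side.
E' = (S ⋈[a=g] σ[y='s'](R))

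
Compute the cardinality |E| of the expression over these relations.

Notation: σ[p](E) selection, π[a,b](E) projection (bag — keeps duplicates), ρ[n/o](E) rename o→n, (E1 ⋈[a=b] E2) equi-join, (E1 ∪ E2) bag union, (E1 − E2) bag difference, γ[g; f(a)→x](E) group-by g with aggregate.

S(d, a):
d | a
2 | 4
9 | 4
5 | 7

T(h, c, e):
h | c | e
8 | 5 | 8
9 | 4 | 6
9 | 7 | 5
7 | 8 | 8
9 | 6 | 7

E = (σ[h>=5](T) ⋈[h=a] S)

Row counts bottom-up:
  T → 5
  σ[h>=5](T) → 5
  S → 3
  (σ[h>=5](T) ⋈[h=a] S) → 1

|E| = 1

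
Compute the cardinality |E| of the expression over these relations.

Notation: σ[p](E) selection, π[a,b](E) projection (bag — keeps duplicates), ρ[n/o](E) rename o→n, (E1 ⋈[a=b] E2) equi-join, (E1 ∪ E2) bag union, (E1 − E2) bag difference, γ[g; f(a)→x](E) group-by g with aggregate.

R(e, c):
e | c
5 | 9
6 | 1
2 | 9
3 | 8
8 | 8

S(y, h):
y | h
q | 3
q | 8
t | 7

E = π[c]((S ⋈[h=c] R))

Stepwise |·|:
  S → 3
  R → 5
  (S ⋈[h=c] R) → 2
  π[c]((S ⋈[h=c] R)) → 2

|E| = 2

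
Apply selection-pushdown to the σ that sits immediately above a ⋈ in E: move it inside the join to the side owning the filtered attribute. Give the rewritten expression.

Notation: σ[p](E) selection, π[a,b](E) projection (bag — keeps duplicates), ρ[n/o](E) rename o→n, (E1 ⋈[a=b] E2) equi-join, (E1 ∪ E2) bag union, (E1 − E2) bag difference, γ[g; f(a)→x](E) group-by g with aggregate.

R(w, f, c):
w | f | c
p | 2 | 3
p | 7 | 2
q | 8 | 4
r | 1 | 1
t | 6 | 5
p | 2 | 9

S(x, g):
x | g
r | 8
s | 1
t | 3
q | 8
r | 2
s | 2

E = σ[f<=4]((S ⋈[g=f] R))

σ filters on f, owned by the right side.
E' = (S ⋈[g=f] σ[f<=4](R))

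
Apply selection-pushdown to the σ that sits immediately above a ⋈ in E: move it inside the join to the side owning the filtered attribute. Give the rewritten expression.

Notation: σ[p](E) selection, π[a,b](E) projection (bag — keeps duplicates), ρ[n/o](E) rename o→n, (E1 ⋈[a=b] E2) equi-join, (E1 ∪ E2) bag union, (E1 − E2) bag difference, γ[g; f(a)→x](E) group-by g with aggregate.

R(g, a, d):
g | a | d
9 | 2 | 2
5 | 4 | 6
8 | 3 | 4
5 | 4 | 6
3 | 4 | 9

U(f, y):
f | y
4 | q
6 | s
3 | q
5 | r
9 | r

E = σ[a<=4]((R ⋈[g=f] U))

σ filters on a, owned by the left side.
E' = (σ[a<=4](R) ⋈[g=f] U)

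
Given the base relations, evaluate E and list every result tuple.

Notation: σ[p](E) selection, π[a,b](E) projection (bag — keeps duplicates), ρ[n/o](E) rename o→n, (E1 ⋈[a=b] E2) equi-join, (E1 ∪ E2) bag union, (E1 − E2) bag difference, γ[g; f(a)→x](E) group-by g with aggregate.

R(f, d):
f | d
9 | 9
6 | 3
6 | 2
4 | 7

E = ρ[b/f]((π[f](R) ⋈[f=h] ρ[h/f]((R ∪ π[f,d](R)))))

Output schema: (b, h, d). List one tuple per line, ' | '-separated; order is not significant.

Subexpression sizes:
  R → 4
  π[f](R) → 4
  R → 4
  R → 4
  π[f,d](R) → 4
  (R ∪ π[f,d](R)) → 8
  ρ[h/f]((R ∪ π[f,d](R))) → 8
  (π[f](R) ⋈[f=h] ρ[h/f]((R ∪ π[f,d](R)))) → 12
  ρ[b/f]((π[f](R) ⋈[f=h] ρ[h/f]((R ∪ π[f,d](R))))) → 12

== RESULT ==
b | h | d
4 | 4 | 7
4 | 4 | 7
6 | 6 | 2
6 | 6 | 2
6 | 6 | 2
6 | 6 | 2
6 | 6 | 3
6 | 6 | 3
6 | 6 | 3
6 | 6 | 3
9 | 9 | 9
9 | 9 | 9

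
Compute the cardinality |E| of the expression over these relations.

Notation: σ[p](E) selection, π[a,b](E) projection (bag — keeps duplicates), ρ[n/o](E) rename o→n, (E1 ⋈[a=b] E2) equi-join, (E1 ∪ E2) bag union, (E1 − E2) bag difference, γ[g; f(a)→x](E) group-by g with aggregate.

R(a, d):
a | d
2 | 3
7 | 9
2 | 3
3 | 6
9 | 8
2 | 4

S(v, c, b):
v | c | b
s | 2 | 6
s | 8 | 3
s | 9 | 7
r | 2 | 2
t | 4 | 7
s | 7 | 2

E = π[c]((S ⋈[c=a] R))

Row counts bottom-up:
  S → 6
  R → 6
  (S ⋈[c=a] R) → 8
  π[c]((S ⋈[c=a] R)) → 8

|E| = 8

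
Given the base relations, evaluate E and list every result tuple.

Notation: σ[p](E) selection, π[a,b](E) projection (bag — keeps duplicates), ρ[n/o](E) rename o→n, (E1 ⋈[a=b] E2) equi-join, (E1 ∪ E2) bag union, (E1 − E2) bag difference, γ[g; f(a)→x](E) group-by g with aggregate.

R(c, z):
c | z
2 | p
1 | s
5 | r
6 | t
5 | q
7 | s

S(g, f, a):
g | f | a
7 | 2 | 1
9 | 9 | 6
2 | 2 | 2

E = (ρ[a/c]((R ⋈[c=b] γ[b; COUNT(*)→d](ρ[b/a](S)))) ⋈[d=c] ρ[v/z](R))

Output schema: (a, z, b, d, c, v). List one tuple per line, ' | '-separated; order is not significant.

Row counts bottom-up:
  R → 6
  S → 3
  ρ[b/a](S) → 3
  γ[b; COUNT(*)→d](ρ[b/a](S)) → 3
  (R ⋈[c=b] γ[b; COUNT(*)→d](ρ[b/a](S))) → 3
  ρ[a/c]((R ⋈[c=b] γ[b; COUNT(*)→d](ρ[b/a](S)))) → 3
  R → 6
  ρ[v/z](R) → 6
  (ρ[a/c]((R ⋈[c=b] γ[b; COUNT(*)→d](ρ[b/a](S)))) ⋈[d=c] ρ[v/z](R)) → 3

== RESULT ==
a | z | b | d | c | v
1 | s | 1 | 1 | 1 | s
2 | p | 2 | 1 | 1 | s
6 | t | 6 | 1 | 1 | s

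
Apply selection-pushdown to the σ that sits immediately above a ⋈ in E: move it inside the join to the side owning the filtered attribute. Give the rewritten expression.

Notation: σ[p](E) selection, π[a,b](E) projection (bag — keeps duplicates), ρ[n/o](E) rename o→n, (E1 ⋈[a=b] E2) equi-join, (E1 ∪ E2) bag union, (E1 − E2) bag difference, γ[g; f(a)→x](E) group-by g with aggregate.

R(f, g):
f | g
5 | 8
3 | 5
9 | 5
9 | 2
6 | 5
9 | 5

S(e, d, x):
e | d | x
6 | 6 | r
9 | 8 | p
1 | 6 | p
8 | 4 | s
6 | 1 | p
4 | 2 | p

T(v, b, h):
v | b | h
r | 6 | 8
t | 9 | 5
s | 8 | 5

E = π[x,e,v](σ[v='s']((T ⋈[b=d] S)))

σ filters on v, owned by the left side.
E' = π[x,e,v]((σ[v='s'](T) ⋈[b=d] S))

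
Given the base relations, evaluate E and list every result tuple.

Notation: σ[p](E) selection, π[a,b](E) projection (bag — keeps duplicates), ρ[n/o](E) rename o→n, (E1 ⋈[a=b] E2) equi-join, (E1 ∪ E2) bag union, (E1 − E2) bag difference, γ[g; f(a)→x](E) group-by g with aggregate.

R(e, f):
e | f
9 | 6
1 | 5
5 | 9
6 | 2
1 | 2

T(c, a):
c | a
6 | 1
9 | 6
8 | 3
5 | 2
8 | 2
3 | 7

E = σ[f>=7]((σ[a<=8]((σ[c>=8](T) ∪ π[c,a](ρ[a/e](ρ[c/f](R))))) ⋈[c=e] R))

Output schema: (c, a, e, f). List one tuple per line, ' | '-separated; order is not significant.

Per-node cardinality:
  T → 6
  σ[c>=8](T) → 3
  R → 5
  ρ[c/f](R) → 5
  ρ[a/e](ρ[c/f](R)) → 5
  π[c,a](ρ[a/e](ρ[c/f](R))) → 5
  (σ[c>=8](T) ∪ π[c,a](ρ[a/e](ρ[c/f](R)))) → 8
  σ[a<=8]((σ[c>=8](T) ∪ π[c,a](ρ[a/e](ρ[c/f](R))))) → 7
  R → 5
  (σ[a<=8]((σ[c>=8](T) ∪ π[c,a](ρ[a/e](ρ[c/f](R))))) ⋈[c=e] R) → 3
  σ[f>=7]((σ[a<=8]((σ[c>=8](T) ∪ π[c,a](ρ[a/e](ρ[c/f](R))))) ⋈[c=e] R)) → 1

== RESULT ==
c | a | e | f
5 | 1 | 5 | 9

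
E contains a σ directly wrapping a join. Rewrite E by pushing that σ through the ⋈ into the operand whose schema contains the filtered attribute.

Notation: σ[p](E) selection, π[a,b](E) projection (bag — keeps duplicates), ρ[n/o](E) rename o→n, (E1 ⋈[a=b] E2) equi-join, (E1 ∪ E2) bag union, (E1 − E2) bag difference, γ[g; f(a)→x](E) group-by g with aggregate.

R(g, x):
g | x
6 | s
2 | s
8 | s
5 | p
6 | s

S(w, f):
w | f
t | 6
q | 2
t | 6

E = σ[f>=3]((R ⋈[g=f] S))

σ filters on f, owned by the right side.
E' = (R ⋈[g=f] σ[f>=3](S))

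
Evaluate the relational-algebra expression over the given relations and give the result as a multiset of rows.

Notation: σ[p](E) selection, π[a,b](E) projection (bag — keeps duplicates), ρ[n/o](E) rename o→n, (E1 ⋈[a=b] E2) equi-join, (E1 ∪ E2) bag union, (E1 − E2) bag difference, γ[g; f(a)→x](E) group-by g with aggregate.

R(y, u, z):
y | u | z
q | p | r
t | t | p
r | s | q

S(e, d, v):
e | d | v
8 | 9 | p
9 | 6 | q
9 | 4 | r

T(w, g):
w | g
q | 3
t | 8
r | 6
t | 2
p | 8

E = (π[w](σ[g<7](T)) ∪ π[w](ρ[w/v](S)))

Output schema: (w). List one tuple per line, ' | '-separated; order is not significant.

Subexpression sizes:
  T → 5
  σ[g<7](T) → 3
  π[w](σ[g<7](T)) → 3
  S → 3
  ρ[w/v](S) → 3
  π[w](ρ[w/v](S)) → 3
  (π[w](σ[g<7](T)) ∪ π[w](ρ[w/v](S))) → 6

== RESULT ==
w
p
q
q
r
r
t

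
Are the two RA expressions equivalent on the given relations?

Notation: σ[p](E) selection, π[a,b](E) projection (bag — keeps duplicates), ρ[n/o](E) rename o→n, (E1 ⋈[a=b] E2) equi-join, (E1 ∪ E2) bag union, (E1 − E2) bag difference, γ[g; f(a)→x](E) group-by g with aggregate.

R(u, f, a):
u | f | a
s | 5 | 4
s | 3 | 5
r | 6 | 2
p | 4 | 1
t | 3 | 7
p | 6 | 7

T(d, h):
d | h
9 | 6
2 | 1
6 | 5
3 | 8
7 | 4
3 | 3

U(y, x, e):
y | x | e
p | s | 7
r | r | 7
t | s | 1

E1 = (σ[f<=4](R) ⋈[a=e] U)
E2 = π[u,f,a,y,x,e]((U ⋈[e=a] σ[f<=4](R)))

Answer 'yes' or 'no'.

E1 subexpression sizes:
  R → 6
  σ[f<=4](R) → 3
  U → 3
  (σ[f<=4](R) ⋈[a=e] U) → 3
E2 subexpression sizes:
  U → 3
  R → 6
  σ[f<=4](R) → 3
  (U ⋈[e=a] σ[f<=4](R)) → 3
  π[u,f,a,y,x,e]((U ⋈[e=a] σ[f<=4](R))) → 3

E1 and E2 produce the same multiset:
u | f | a | y | x | e
p | 4 | 1 | t | s | 1
t | 3 | 7 | p | s | 7
t | 3 | 7 | r | r | 7

yes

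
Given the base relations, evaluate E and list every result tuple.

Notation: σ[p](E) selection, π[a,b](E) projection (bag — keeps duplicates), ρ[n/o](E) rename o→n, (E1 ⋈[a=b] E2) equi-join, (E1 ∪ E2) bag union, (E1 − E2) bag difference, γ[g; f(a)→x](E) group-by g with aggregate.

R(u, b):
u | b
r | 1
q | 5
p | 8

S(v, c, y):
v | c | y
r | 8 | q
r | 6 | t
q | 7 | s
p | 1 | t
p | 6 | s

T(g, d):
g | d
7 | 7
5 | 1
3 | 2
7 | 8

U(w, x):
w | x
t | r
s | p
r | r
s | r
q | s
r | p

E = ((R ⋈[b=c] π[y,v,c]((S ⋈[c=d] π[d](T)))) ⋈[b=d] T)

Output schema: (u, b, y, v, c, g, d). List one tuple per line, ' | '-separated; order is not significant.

Subexpression sizes:
  R → 3
  S → 5
  T → 4
  π[d](T) → 4
  (S ⋈[c=d] π[d](T)) → 3
  π[y,v,c]((S ⋈[c=d] π[d](T))) → 3
  (R ⋈[b=c] π[y,v,c]((S ⋈[c=d] π[d](T)))) → 2
  T → 4
  ((R ⋈[b=c] π[y,v,c]((S ⋈[c=d] π[d](T)))) ⋈[b=d] T) → 2

== RESULT ==
u | b | y | v | c | g | d
p | 8 | q | r | 8 | 7 | 8
r | 1 | t | p | 1 | 5 | 1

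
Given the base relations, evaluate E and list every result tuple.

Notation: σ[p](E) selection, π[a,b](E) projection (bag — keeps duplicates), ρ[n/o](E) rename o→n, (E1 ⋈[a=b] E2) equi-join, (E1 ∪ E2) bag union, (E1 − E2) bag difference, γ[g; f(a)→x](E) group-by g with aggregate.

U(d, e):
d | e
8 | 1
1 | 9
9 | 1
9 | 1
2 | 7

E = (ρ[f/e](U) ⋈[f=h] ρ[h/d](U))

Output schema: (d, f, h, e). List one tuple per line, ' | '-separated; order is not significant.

Row counts bottom-up:
  U → 5
  ρ[f/e](U) → 5
  U → 5
  ρ[h/d](U) → 5
  (ρ[f/e](U) ⋈[f=h] ρ[h/d](U)) → 5

== RESULT ==
d | f | h | e
1 | 9 | 9 | 1
1 | 9 | 9 | 1
8 | 1 | 1 | 9
9 | 1 | 1 | 9
9 | 1 | 1 | 9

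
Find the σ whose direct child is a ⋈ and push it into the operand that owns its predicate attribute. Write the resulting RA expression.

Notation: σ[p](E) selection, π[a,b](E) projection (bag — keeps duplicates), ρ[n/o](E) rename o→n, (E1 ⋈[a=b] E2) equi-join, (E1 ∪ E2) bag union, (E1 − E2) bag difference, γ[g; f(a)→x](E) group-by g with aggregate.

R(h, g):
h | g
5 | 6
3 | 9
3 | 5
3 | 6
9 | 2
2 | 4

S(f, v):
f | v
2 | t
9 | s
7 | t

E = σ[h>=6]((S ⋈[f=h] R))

σ filters on h, owned by the right side.
E' = (S ⋈[f=h] σ[h>=6](R))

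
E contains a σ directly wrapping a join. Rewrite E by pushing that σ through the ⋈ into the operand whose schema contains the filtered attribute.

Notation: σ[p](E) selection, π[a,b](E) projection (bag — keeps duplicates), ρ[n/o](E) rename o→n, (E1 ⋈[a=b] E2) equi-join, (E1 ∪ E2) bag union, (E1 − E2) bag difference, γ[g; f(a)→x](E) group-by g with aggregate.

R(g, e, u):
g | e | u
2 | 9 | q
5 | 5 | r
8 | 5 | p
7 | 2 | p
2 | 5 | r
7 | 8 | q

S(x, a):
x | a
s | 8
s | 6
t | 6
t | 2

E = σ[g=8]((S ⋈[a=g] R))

σ filters on g, owned by the right side.
E' = (S ⋈[a=g] σ[g=8](R))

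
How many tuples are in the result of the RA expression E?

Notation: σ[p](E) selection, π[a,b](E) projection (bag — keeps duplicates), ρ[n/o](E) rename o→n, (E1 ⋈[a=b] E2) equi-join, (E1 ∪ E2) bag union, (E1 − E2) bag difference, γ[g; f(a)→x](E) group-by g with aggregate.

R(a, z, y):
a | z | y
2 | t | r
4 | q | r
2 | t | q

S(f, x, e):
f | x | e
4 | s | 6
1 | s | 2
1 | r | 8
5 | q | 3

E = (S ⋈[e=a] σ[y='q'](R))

Per-node cardinality:
  S → 4
  R → 3
  σ[y='q'](R) → 1
  (S ⋈[e=a] σ[y='q'](R)) → 1

|E| = 1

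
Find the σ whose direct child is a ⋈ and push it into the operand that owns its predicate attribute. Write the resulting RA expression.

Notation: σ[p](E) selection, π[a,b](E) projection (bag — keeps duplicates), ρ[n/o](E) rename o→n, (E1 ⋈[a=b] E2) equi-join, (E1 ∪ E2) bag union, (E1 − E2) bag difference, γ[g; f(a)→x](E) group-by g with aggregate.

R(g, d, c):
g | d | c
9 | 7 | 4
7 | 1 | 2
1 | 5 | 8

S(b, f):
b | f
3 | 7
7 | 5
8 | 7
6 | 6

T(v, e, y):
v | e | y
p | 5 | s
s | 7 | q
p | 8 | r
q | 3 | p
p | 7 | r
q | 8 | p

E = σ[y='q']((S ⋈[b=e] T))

σ filters on y, owned by the right side.
E' = (S ⋈[b=e] σ[y='q'](T))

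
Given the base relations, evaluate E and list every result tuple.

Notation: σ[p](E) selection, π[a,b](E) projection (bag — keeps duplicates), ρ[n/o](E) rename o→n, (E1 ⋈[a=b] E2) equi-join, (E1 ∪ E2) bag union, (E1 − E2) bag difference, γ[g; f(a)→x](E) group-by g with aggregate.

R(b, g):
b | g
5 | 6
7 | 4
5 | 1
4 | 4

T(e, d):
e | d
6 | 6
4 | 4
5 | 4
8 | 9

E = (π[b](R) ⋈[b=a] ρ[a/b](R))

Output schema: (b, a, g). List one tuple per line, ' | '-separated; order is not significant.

Row counts bottom-up:
  R → 4
  π[b](R) → 4
  R → 4
  ρ[a/b](R) → 4
  (π[b](R) ⋈[b=a] ρ[a/b](R)) → 6

== RESULT ==
b | a | g
4 | 4 | 4
5 | 5 | 1
5 | 5 | 1
5 | 5 | 6
5 | 5 | 6
7 | 7 | 4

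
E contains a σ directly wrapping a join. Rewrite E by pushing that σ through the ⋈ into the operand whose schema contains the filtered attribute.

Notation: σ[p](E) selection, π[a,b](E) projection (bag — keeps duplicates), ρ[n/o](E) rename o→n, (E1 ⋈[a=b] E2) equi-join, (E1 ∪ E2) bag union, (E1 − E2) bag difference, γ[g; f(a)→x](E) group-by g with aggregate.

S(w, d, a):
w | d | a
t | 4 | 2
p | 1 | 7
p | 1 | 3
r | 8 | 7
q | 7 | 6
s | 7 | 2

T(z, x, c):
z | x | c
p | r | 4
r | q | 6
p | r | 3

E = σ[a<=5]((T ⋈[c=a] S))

σ filters on a, owned by the right side.
E' = (T ⋈[c=a] σ[a<=5](S))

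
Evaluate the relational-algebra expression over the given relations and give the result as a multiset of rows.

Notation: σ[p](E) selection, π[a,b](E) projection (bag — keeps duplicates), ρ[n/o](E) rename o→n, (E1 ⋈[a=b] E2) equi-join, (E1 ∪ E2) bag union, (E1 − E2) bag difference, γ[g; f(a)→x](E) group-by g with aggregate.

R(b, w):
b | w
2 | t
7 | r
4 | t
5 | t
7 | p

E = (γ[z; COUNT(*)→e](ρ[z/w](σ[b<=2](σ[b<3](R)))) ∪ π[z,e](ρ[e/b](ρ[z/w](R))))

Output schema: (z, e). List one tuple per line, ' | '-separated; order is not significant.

Stepwise |·|:
  R → 5
  σ[b<3](R) → 1
  σ[b<=2](σ[b<3](R)) → 1
  ρ[z/w](σ[b<=2](σ[b<3](R))) → 1
  γ[z; COUNT(*)→e](ρ[z/w](σ[b<=2](σ[b<3](R)))) → 1
  R → 5
  ρ[z/w](R) → 5
  ρ[e/b](ρ[z/w](R)) → 5
  π[z,e](ρ[e/b](ρ[z/w](R))) → 5
  (γ[z; COUNT(*)→e](ρ[z/w](σ[b<=2](σ[b<3](R)))) ∪ π[z,e](ρ[e/b](ρ[z/w](R)))) → 6

== RESULT ==
z | e
p | 7
r | 7
t | 1
t | 2
t | 4
t | 5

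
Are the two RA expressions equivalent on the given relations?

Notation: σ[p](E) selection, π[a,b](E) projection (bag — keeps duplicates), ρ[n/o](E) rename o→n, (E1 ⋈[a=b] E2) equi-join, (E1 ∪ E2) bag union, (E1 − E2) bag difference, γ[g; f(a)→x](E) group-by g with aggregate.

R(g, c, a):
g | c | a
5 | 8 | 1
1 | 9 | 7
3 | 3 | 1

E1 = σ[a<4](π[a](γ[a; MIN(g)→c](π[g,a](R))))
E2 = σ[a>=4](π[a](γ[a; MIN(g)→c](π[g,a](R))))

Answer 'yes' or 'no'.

E1 row counts bottom-up:
  R → 3
  π[g,a](R) → 3
  γ[a; MIN(g)→c](π[g,a](R)) → 2
  π[a](γ[a; MIN(g)→c](π[g,a](R))) → 2
  σ[a<4](π[a](γ[a; MIN(g)→c](π[g,a](R)))) → 1
E2 row counts bottom-up:
  R → 3
  π[g,a](R) → 3
  γ[a; MIN(g)→c](π[g,a](R)) → 2
  π[a](γ[a; MIN(g)→c](π[g,a](R))) → 2
  σ[a>=4](π[a](γ[a; MIN(g)→c](π[g,a](R)))) → 1

E1 result:
a
1
E2 result:
a
7
Witness: (1,) appears 1× in E1 but 0× in E2.

no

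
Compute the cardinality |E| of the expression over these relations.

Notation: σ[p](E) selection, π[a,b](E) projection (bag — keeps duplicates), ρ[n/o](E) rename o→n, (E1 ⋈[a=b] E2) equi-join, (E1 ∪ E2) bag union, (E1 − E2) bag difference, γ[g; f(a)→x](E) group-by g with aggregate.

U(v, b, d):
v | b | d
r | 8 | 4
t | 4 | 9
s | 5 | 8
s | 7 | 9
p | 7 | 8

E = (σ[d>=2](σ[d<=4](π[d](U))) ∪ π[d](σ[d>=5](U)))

Per-node cardinality:
  U → 5
  π[d](U) → 5
  σ[d<=4](π[d](U)) → 1
  σ[d>=2](σ[d<=4](π[d](U))) → 1
  U → 5
  σ[d>=5](U) → 4
  π[d](σ[d>=5](U)) → 4
  (σ[d>=2](σ[d<=4](π[d](U))) ∪ π[d](σ[d>=5](U))) → 5

|E| = 5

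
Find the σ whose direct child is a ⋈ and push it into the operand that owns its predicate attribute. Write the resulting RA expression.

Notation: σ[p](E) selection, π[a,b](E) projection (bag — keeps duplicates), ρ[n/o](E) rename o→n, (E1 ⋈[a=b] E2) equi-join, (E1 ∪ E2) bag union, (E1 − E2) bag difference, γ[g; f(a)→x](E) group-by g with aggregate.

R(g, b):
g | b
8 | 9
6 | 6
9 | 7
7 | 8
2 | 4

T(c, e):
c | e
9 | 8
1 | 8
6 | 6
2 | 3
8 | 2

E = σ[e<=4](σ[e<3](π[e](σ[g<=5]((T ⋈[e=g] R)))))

σ filters on g, owned by the right side.
E' = σ[e<=4](σ[e<3](π[e]((T ⋈[e=g] σ[g<=5](R)))))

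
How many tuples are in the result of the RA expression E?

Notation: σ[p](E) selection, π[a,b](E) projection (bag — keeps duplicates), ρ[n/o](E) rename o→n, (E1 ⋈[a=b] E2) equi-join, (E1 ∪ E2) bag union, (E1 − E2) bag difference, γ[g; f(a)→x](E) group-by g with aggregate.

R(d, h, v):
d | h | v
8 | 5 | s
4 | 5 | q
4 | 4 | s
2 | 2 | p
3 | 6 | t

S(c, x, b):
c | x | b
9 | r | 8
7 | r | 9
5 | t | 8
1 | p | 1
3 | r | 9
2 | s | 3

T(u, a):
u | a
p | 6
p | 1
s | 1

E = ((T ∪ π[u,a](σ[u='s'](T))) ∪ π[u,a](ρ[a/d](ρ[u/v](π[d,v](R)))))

Stepwise |·|:
  T → 3
  T → 3
  σ[u='s'](T) → 1
  π[u,a](σ[u='s'](T)) → 1
  (T ∪ π[u,a](σ[u='s'](T))) → 4
  R → 5
  π[d,v](R) → 5
  ρ[u/v](π[d,v](R)) → 5
  ρ[a/d](ρ[u/v](π[d,v](R))) → 5
  π[u,a](ρ[a/d](ρ[u/v](π[d,v](R)))) → 5
  ((T ∪ π[u,a](σ[u='s'](T))) ∪ π[u,a](ρ[a/d](ρ[u/v](π[d,v](R))))) → 9

|E| = 9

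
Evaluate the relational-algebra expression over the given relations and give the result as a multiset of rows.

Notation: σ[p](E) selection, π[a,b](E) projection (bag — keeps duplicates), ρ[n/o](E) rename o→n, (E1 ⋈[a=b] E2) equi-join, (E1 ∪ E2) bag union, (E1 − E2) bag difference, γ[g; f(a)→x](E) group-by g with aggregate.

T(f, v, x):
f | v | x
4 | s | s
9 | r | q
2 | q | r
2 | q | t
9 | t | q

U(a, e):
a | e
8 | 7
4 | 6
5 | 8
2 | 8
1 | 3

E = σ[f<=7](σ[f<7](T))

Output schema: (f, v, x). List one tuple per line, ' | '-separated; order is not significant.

Row counts bottom-up:
  T → 5
  σ[f<7](T) → 3
  σ[f<=7](σ[f<7](T)) → 3

== RESULT ==
f | v | x
2 | q | r
2 | q | t
4 | s | s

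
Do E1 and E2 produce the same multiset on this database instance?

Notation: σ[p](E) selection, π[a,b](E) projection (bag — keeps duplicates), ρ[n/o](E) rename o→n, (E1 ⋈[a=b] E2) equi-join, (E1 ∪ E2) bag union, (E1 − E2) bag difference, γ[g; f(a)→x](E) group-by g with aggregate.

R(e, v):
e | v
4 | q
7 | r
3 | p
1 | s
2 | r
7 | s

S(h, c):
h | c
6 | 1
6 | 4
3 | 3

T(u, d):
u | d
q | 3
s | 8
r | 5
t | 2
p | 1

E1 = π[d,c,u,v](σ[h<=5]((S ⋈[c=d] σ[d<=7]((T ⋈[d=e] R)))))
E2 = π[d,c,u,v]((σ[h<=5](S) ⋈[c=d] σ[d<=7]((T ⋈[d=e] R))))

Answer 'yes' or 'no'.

E1 subexpression sizes:
  S → 3
  T → 5
  R → 6
  (T ⋈[d=e] R) → 3
  σ[d<=7]((T ⋈[d=e] R)) → 3
  (S ⋈[c=d] σ[d<=7]((T ⋈[d=e] R))) → 2
  σ[h<=5]((S ⋈[c=d] σ[d<=7]((T ⋈[d=e] R)))) → 1
  π[d,c,u,v](σ[h<=5]((S ⋈[c=d] σ[d<=7]((T ⋈[d=e] R))))) → 1
E2 subexpression sizes:
  S → 3
  σ[h<=5](S) → 1
  T → 5
  R → 6
  (T ⋈[d=e] R) → 3
  σ[d<=7]((T ⋈[d=e] R)) → 3
  (σ[h<=5](S) ⋈[c=d] σ[d<=7]((T ⋈[d=e] R))) → 1
  π[d,c,u,v]((σ[h<=5](S) ⋈[c=d] σ[d<=7]((T ⋈[d=e] R)))) → 1

E1 and E2 produce the same multiset:
d | c | u | v
3 | 3 | q | p

yes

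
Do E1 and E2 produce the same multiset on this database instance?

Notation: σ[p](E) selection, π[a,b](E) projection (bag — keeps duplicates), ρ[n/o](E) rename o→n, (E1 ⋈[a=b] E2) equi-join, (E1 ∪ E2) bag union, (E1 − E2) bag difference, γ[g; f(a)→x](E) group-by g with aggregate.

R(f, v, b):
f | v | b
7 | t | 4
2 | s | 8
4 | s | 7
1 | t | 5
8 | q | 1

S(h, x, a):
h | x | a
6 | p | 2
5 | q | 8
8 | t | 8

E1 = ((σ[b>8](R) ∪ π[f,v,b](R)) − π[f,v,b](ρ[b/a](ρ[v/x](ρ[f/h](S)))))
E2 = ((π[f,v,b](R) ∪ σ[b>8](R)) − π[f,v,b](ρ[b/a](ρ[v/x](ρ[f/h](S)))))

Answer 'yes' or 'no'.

E1 per-node cardinality:
  R → 5
  σ[b>8](R) → 0
  R → 5
  π[f,v,b](R) → 5
  (σ[b>8](R) ∪ π[f,v,b](R)) → 5
  S → 3
  ρ[f/h](S) → 3
  ρ[v/x](ρ[f/h](S)) → 3
  ρ[b/a](ρ[v/x](ρ[f/h](S))) → 3
  π[f,v,b](ρ[b/a](ρ[v/x](ρ[f/h](S)))) → 3
  ((σ[b>8](R) ∪ π[f,v,b](R)) − π[f,v,b](ρ[b/a](ρ[v/x](ρ[f/h](S))))) → 5
E2 per-node cardinality:
  R → 5
  π[f,v,b](R) → 5
  R → 5
  σ[b>8](R) → 0
  (π[f,v,b](R) ∪ σ[b>8](R)) → 5
  S → 3
  ρ[f/h](S) → 3
  ρ[v/x](ρ[f/h](S)) → 3
  ρ[b/a](ρ[v/x](ρ[f/h](S))) → 3
  π[f,v,b](ρ[b/a](ρ[v/x](ρ[f/h](S)))) → 3
  ((π[f,v,b](R) ∪ σ[b>8](R)) − π[f,v,b](ρ[b/a](ρ[v/x](ρ[f/h](S))))) → 5

E1 and E2 produce the same multiset:
f | v | b
1 | t | 5
2 | s | 8
4 | s | 7
7 | t | 4
8 | q | 1

yes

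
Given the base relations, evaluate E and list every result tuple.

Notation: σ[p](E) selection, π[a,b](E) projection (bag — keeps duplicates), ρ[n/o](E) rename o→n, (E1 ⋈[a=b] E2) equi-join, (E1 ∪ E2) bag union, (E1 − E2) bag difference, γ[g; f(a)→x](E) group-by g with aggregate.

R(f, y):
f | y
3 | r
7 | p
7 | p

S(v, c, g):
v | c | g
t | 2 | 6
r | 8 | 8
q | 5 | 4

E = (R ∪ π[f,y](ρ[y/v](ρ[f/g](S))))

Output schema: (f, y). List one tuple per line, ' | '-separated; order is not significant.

Subexpression sizes:
  R → 3
  S → 3
  ρ[f/g](S) → 3
  ρ[y/v](ρ[f/g](S)) → 3
  π[f,y](ρ[y/v](ρ[f/g](S))) → 3
  (R ∪ π[f,y](ρ[y/v](ρ[f/g](S)))) → 6

== RESULT ==
f | y
3 | r
4 | q
6 | t
7 | p
7 | p
8 | r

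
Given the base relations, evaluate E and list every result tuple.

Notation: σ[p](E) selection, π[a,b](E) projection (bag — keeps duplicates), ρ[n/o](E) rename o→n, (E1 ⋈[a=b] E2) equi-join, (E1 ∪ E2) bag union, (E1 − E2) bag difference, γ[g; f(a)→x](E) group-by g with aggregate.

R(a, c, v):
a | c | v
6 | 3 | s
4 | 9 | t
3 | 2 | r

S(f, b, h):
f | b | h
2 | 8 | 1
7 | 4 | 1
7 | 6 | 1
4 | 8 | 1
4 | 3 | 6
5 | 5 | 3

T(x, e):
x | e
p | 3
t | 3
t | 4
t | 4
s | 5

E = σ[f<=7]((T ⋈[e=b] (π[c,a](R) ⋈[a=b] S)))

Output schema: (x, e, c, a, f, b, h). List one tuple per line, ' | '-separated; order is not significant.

Subexpression sizes:
  T → 5
  R → 3
  π[c,a](R) → 3
  S → 6
  (π[c,a](R) ⋈[a=b] S) → 3
  (T ⋈[e=b] (π[c,a](R) ⋈[a=b] S)) → 4
  σ[f<=7]((T ⋈[e=b] (π[c,a](R) ⋈[a=b] S))) → 4

== RESULT ==
x | e | c | a | f | b | h
p | 3 | 2 | 3 | 4 | 3 | 6
t | 3 | 2 | 3 | 4 | 3 | 6
t | 4 | 9 | 4 | 7 | 4 | 1
t | 4 | 9 | 4 | 7 | 4 | 1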